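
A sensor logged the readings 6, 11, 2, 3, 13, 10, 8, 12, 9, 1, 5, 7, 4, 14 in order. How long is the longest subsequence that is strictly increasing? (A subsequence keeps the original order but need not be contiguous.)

Track the smallest tail for each achievable length (strict):
6 → extends → [6]
11 → extends → [6, 11]
2 → replaces 6 → [2, 11]
3 → replaces 11 → [2, 3]
13 → extends → [2, 3, 13]
10 → replaces 13 → [2, 3, 10]
8 → replaces 10 → [2, 3, 8]
12 → extends → [2, 3, 8, 12]
9 → replaces 12 → [2, 3, 8, 9]
1 → replaces 2 → [1, 3, 8, 9]
5 → replaces 8 → [1, 3, 5, 9]
7 → replaces 9 → [1, 3, 5, 7]
4 → replaces 5 → [1, 3, 4, 7]
14 → extends → [1, 3, 4, 7, 14]
Five tails, so the longest strictly increasing subsequence has length 5 (e.g. 2, 3, 10, 12, 14).

5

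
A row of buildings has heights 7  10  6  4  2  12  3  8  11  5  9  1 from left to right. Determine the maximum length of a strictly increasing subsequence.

4

Let dp[i] be the length of the longest such subsequence ending at index i:
i:      1  2  3  4  5  6  7  8  9 10 11 12
a[i]:   7 10  6  4  2 12  3  8 11  5  9  1
dp:     1  2  1  1  1  3  2  3  4  3  4  1
Maximum dp value is 4.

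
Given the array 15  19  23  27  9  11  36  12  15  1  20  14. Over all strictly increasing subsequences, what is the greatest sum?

Let S[i] be the best sum of a strictly increasing subsequence ending at i:
i:       1   2   3   4   5   6   7   8   9  10  11  12
a[i]:   15  19  23  27   9  11  36  12  15   1  20  14
S:      15  34  57  84   9  20 120  32  47   1  67  46
Maximum is 120 (e.g. 15 + 19 + 23 + 27 + 36).

120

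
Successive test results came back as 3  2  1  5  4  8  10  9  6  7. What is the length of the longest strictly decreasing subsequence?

3

Negate each value so 'decreasing' becomes 'increasing', then run patience tails on the negated sequence:
-3 → extends → [-3]
-2 → extends → [-3, -2]
-1 → extends → [-3, -2, -1]
-5 → replaces -3 → [-5, -2, -1]
-4 → replaces -2 → [-5, -4, -1]
-8 → replaces -5 → [-8, -4, -1]
-10 → replaces -8 → [-10, -4, -1]
-9 → replaces -4 → [-10, -9, -1]
-6 → replaces -1 → [-10, -9, -6]
-7 → replaces -6 → [-10, -9, -7]
Three tails, so the longest strictly decreasing subsequence of the original has length 3.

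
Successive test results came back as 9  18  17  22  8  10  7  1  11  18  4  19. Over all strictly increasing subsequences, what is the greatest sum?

Let S[i] be the best sum of a strictly increasing subsequence ending at i:
i:      1  2  3  4  5  6  7  8  9 10 11 12
a[i]:   9 18 17 22  8 10  7  1 11 18  4 19
S:      9 27 26 49  8 19  7  1 30 48  5 67
Maximum is 67 (e.g. 9 + 10 + 11 + 18 + 19).

67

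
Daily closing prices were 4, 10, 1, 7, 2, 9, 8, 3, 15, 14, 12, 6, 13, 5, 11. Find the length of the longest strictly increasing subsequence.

5

Track the smallest tail for each achievable length (strict):
4 → extends → [4]
10 → extends → [4, 10]
1 → replaces 4 → [1, 10]
7 → replaces 10 → [1, 7]
2 → replaces 7 → [1, 2]
9 → extends → [1, 2, 9]
8 → replaces 9 → [1, 2, 8]
3 → replaces 8 → [1, 2, 3]
15 → extends → [1, 2, 3, 15]
14 → replaces 15 → [1, 2, 3, 14]
12 → replaces 14 → [1, 2, 3, 12]
6 → replaces 12 → [1, 2, 3, 6]
13 → extends → [1, 2, 3, 6, 13]
5 → replaces 6 → [1, 2, 3, 5, 13]
11 → replaces 13 → [1, 2, 3, 5, 11]
Five tails, so the longest strictly increasing subsequence has length 5 (e.g. 4, 7, 9, 12, 13).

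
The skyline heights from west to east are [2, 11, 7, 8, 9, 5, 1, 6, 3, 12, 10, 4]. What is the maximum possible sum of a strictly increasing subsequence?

Let S[i] be the best sum of a strictly increasing subsequence ending at i:
i:      1  2  3  4  5  6  7  8  9 10 11 12
a[i]:   2 11  7  8  9  5  1  6  3 12 10  4
S:      2 13  9 17 26  7  1 13  5 38 36  9
Maximum is 38 (e.g. 2 + 7 + 8 + 9 + 12).

38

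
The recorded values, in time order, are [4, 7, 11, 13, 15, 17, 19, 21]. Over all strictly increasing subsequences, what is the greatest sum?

Let S[i] be the best sum of a strictly increasing subsequence ending at i:
i:       1   2   3   4   5   6   7   8
a[i]:    4   7  11  13  15  17  19  21
S:       4  11  22  35  50  67  86 107
Maximum is 107 (e.g. 4 + 7 + 11 + 13 + 15 + 17 + 19 + 21).

107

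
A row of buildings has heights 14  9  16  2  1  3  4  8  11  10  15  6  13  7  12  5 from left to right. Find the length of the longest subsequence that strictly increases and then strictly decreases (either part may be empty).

9

inc[i] = longest strictly increasing subsequence ending at i; dec[i] = longest strictly decreasing subsequence starting at i:
i:      1  2  3  4  5  6  7  8  9 10 11 12 13 14 15 16
a[i]:  14  9 16  2  1  3  4  8 11 10 15  6 13  7 12  5
inc:    1  1  2  1  1  2  3  4  5  5  6  4  6  5  6  4
dec:    5  4  5  2  1  1  1  3  4  3  4  2  3  2  2  1
Best peak at i=11 (value 15): inc=6, dec=4, length 6+4−1 = 9.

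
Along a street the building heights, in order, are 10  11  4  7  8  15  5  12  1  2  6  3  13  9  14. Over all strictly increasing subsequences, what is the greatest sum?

60

Let S[i] be the best sum of a strictly increasing subsequence ending at i:
i:      1  2  3  4  5  6  7  8  9 10 11 12 13 14 15
a[i]:  10 11  4  7  8 15  5 12  1  2  6  3 13  9 14
S:     10 21  4 11 19 36  9 33  1  3 15  6 46 28 60
Maximum is 60 (e.g. 10 + 11 + 12 + 13 + 14).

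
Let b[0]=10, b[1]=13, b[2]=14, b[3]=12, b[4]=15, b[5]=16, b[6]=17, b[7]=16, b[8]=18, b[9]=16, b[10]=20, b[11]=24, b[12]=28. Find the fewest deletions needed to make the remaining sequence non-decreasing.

Fewest deletions = n − (longest non-decreasing subsequence).
i:      0  1  2  3  4  5  6  7  8  9 10 11 12
b[i]:  10 13 14 12 15 16 17 16 18 16 20 24 28
dp:     1  2  3  2  4  5  6  6  7  7  8  9 10
max dp = 10, so deletions = 13 − 10 = 3.

3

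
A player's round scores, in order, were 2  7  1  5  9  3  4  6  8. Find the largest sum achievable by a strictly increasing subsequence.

23

Let S[i] be the best sum of a strictly increasing subsequence ending at i:
i:      1  2  3  4  5  6  7  8  9
a[i]:   2  7  1  5  9  3  4  6  8
S:      2  9  1  7 18  5  9 15 23
Maximum is 23 (e.g. 2 + 3 + 4 + 6 + 8).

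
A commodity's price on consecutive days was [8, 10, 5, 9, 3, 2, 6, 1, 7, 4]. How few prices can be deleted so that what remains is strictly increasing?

7

Fewest deletions = n − (longest strictly increasing subsequence).
Patience tails:
8 → extends → [8]
10 → extends → [8, 10]
5 → replaces 8 → [5, 10]
9 → replaces 10 → [5, 9]
3 → replaces 5 → [3, 9]
2 → replaces 3 → [2, 9]
6 → replaces 9 → [2, 6]
1 → replaces 2 → [1, 6]
7 → extends → [1, 6, 7]
4 → replaces 6 → [1, 4, 7]
Longest strictly increasing subsequence has length 3, so deletions = 10 − 3 = 7.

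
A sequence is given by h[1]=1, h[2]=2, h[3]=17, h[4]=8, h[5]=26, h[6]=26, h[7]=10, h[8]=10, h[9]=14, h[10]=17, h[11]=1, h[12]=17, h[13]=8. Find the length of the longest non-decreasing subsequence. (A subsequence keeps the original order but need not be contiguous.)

8

Track the smallest tail for each achievable length (allowing ties):
1 → extends → [1]
2 → extends → [1, 2]
17 → extends → [1, 2, 17]
8 → replaces 17 → [1, 2, 8]
26 → extends → [1, 2, 8, 26]
26 → extends → [1, 2, 8, 26, 26]
10 → replaces 26 → [1, 2, 8, 10, 26]
10 → replaces 26 → [1, 2, 8, 10, 10]
14 → extends → [1, 2, 8, 10, 10, 14]
17 → extends → [1, 2, 8, 10, 10, 14, 17]
1 → replaces 2 → [1, 1, 8, 10, 10, 14, 17]
17 → extends → [1, 1, 8, 10, 10, 14, 17, 17]
8 → replaces 10 → [1, 1, 8, 8, 10, 14, 17, 17]
Eight tails, so the longest non-decreasing subsequence has length 8 (e.g. 1, 2, 8, 10, 10, 14, 17, 17).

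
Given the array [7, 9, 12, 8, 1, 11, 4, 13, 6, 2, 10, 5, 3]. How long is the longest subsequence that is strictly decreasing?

5

Negate each value so 'decreasing' becomes 'increasing', then run patience tails on the negated sequence:
-7 → extends → [-7]
-9 → replaces -7 → [-9]
-12 → replaces -9 → [-12]
-8 → extends → [-12, -8]
-1 → extends → [-12, -8, -1]
-11 → replaces -8 → [-12, -11, -1]
-4 → replaces -1 → [-12, -11, -4]
-13 → replaces -12 → [-13, -11, -4]
-6 → replaces -4 → [-13, -11, -6]
-2 → extends → [-13, -11, -6, -2]
-10 → replaces -6 → [-13, -11, -10, -2]
-5 → replaces -2 → [-13, -11, -10, -5]
-3 → extends → [-13, -11, -10, -5, -3]
Five tails, so the longest strictly decreasing subsequence of the original has length 5.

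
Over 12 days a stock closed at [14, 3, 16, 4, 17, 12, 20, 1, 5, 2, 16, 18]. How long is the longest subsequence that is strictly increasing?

Track the smallest tail for each achievable length (strict):
14 → extends → [14]
3 → replaces 14 → [3]
16 → extends → [3, 16]
4 → replaces 16 → [3, 4]
17 → extends → [3, 4, 17]
12 → replaces 17 → [3, 4, 12]
20 → extends → [3, 4, 12, 20]
1 → replaces 3 → [1, 4, 12, 20]
5 → replaces 12 → [1, 4, 5, 20]
2 → replaces 4 → [1, 2, 5, 20]
16 → replaces 20 → [1, 2, 5, 16]
18 → extends → [1, 2, 5, 16, 18]
Five tails, so the longest strictly increasing subsequence has length 5 (e.g. 3, 4, 12, 16, 18).

5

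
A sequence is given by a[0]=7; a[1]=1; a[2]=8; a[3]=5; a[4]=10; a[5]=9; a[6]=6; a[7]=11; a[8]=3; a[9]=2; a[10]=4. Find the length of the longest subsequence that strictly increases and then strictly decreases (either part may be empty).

7

inc[i] = longest strictly increasing subsequence ending at i; dec[i] = longest strictly decreasing subsequence starting at i:
i:      0  1  2  3  4  5  6  7  8  9 10
a[i]:   7  1  8  5 10  9  6 11  3  2  4
inc:    1  1  2  2  3  3  3  4  2  2  3
dec:    4  1  4  3  5  4  3  3  2  1  1
Best peak at i=4 (value 10): inc=3, dec=5, length 3+5−1 = 7.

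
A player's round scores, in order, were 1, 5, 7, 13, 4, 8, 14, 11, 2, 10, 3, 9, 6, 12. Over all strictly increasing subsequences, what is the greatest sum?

44

Let S[i] be the best sum of a strictly increasing subsequence ending at i:
i:      1  2  3  4  5  6  7  8  9 10 11 12 13 14
a[i]:   1  5  7 13  4  8 14 11  2 10  3  9  6 12
S:      1  6 13 26  5 21 40 32  3 31  6 30 12 44
Maximum is 44 (e.g. 1 + 5 + 7 + 8 + 11 + 12).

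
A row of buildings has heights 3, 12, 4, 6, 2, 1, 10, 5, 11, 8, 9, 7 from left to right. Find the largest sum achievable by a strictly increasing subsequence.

34

Let S[i] be the best sum of a strictly increasing subsequence ending at i:
i:      1  2  3  4  5  6  7  8  9 10 11 12
a[i]:   3 12  4  6  2  1 10  5 11  8  9  7
S:      3 15  7 13  2  1 23 12 34 21 30 20
Maximum is 34 (e.g. 3 + 4 + 6 + 10 + 11).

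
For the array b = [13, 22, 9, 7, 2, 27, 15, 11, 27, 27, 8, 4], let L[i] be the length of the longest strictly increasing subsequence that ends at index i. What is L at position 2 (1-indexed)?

dp[i] = 1 + max{dp[j] : j<i, b[j]<b[i]} (or 1 if no such j):
i:      1  2  3  4  5  6  7  8  9 10 11 12
b[i]:  13 22  9  7  2 27 15 11 27 27  8  4
dp:     1  2  1  1  1  3  2  2  3  3  2  2
At index 2 the value is 2.

2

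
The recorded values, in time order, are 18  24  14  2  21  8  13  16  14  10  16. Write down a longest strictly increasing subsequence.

Patience tails give the LIS length; then backtrack through the dp parents:
18 → extends → [18]
24 → extends → [18, 24]
14 → replaces 18 → [14, 24]
2 → replaces 14 → [2, 24]
21 → replaces 24 → [2, 21]
8 → replaces 21 → [2, 8]
13 → extends → [2, 8, 13]
16 → extends → [2, 8, 13, 16]
14 → replaces 16 → [2, 8, 13, 14]
10 → replaces 13 → [2, 8, 10, 14]
16 → extends → [2, 8, 10, 14, 16]
Length 5; one witness is 2, 8, 13, 14, 16.

2, 8, 13, 14, 16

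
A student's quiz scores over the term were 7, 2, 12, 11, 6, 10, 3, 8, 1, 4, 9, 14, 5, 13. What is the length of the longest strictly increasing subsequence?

5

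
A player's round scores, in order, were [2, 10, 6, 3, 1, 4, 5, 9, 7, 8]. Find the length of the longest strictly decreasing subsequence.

Let dp[i] be the longest strictly decreasing subsequence ending at i:
i:      1  2  3  4  5  6  7  8  9 10
a[i]:   2 10  6  3  1  4  5  9  7  8
dp:     1  1  2  3  4  3  3  2  3  3
Maximum is 4.

4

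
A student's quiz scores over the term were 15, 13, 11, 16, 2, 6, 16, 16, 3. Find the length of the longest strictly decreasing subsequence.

5

Negate each value so 'decreasing' becomes 'increasing', then run patience tails on the negated sequence:
-15 → extends → [-15]
-13 → extends → [-15, -13]
-11 → extends → [-15, -13, -11]
-16 → replaces -15 → [-16, -13, -11]
-2 → extends → [-16, -13, -11, -2]
-6 → replaces -2 → [-16, -13, -11, -6]
-16 → already a tail → [-16, -13, -11, -6]
-16 → already a tail → [-16, -13, -11, -6]
-3 → extends → [-16, -13, -11, -6, -3]
Five tails, so the longest strictly decreasing subsequence of the original has length 5.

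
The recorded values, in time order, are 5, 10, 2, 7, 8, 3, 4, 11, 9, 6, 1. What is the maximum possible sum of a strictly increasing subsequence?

Let S[i] be the best sum of a strictly increasing subsequence ending at i:
i:      1  2  3  4  5  6  7  8  9 10 11
a[i]:   5 10  2  7  8  3  4 11  9  6  1
S:      5 15  2 12 20  5  9 31 29 15  1
Maximum is 31 (e.g. 5 + 7 + 8 + 11).

31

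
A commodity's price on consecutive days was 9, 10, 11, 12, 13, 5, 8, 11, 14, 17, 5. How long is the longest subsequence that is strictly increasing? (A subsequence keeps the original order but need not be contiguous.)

7

Let dp[i] be the length of the longest such subsequence ending at index i:
i:      1  2  3  4  5  6  7  8  9 10 11
a[i]:   9 10 11 12 13  5  8 11 14 17  5
dp:     1  2  3  4  5  1  2  3  6  7  1
Maximum dp value is 7.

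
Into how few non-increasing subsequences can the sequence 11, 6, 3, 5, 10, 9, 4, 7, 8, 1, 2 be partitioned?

The minimum number of non-increasing subsequences covering a sequence equals the length of its longest strictly increasing subsequence.
LIS length is 4 (e.g. 3, 5, 7, 8), so 4 piles are needed.

4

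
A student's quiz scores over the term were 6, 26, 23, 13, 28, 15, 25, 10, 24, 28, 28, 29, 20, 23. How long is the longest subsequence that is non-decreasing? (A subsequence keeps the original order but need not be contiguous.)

7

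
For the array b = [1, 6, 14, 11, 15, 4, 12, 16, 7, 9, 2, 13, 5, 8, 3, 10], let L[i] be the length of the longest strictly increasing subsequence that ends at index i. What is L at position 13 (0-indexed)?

4

dp[i] = 1 + max{dp[j] : j<i, b[j]<b[i]} (or 1 if no such j):
i:      0  1  2  3  4  5  6  7  8  9 10 11 12 13 14 15
b[i]:   1  6 14 11 15  4 12 16  7  9  2 13  5  8  3 10
dp:     1  2  3  3  4  2  4  5  3  4  2  5  3  4  3  5
At index 13 the value is 4.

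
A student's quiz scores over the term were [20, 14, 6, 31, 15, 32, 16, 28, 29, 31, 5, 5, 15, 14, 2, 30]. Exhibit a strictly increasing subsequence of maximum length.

Patience tails give the LIS length; then backtrack through the dp parents:
20 → extends → [20]
14 → replaces 20 → [14]
6 → replaces 14 → [6]
31 → extends → [6, 31]
15 → replaces 31 → [6, 15]
32 → extends → [6, 15, 32]
16 → replaces 32 → [6, 15, 16]
28 → extends → [6, 15, 16, 28]
29 → extends → [6, 15, 16, 28, 29]
31 → extends → [6, 15, 16, 28, 29, 31]
5 → replaces 6 → [5, 15, 16, 28, 29, 31]
5 → already a tail → [5, 15, 16, 28, 29, 31]
15 → already a tail → [5, 15, 16, 28, 29, 31]
14 → replaces 15 → [5, 14, 16, 28, 29, 31]
2 → replaces 5 → [2, 14, 16, 28, 29, 31]
30 → replaces 31 → [2, 14, 16, 28, 29, 30]
Length 6; one witness is 14, 15, 16, 28, 29, 31.

14, 15, 16, 28, 29, 31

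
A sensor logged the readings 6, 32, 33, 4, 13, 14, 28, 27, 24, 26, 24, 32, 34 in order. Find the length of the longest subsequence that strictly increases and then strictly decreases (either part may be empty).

7

inc[i] = longest strictly increasing subsequence ending at i; dec[i] = longest strictly decreasing subsequence starting at i:
i:      1  2  3  4  5  6  7  8  9 10 11 12 13
a[i]:   6 32 33  4 13 14 28 27 24 26 24 32 34
inc:    1  2  3  1  2  3  4  4  4  5  4  6  7
dec:    2  5  5  1  1  1  4  3  1  2  1  1  1
Best peak at i=3 (value 33): inc=3, dec=5, length 3+5−1 = 7.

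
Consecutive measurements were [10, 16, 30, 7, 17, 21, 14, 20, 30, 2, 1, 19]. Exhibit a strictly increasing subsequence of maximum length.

10, 16, 17, 21, 30

Patience tails give the LIS length; then backtrack through the dp parents:
10 → extends → [10]
16 → extends → [10, 16]
30 → extends → [10, 16, 30]
7 → replaces 10 → [7, 16, 30]
17 → replaces 30 → [7, 16, 17]
21 → extends → [7, 16, 17, 21]
14 → replaces 16 → [7, 14, 17, 21]
20 → replaces 21 → [7, 14, 17, 20]
30 → extends → [7, 14, 17, 20, 30]
2 → replaces 7 → [2, 14, 17, 20, 30]
1 → replaces 2 → [1, 14, 17, 20, 30]
19 → replaces 20 → [1, 14, 17, 19, 30]
Length 5; one witness is 10, 16, 17, 21, 30.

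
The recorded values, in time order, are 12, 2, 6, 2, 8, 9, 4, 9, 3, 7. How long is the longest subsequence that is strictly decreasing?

Negate each value so 'decreasing' becomes 'increasing', then run patience tails on the negated sequence:
-12 → extends → [-12]
-2 → extends → [-12, -2]
-6 → replaces -2 → [-12, -6]
-2 → extends → [-12, -6, -2]
-8 → replaces -6 → [-12, -8, -2]
-9 → replaces -8 → [-12, -9, -2]
-4 → replaces -2 → [-12, -9, -4]
-9 → already a tail → [-12, -9, -4]
-3 → extends → [-12, -9, -4, -3]
-7 → replaces -4 → [-12, -9, -7, -3]
Four tails, so the longest strictly decreasing subsequence of the original has length 4.

4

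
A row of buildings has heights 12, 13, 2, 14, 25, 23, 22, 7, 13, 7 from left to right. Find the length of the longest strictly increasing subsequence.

4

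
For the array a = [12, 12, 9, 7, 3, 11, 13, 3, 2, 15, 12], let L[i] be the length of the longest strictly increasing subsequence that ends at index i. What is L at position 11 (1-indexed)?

dp[i] = 1 + max{dp[j] : j<i, a[j]<a[i]} (or 1 if no such j):
i:      1  2  3  4  5  6  7  8  9 10 11
a[i]:  12 12  9  7  3 11 13  3  2 15 12
dp:     1  1  1  1  1  2  3  1  1  4  3
At index 11 the value is 3.

3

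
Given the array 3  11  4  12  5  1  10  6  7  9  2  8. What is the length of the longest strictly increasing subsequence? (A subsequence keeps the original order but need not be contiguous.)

6

Track the smallest tail for each achievable length (strict):
3 → extends → [3]
11 → extends → [3, 11]
4 → replaces 11 → [3, 4]
12 → extends → [3, 4, 12]
5 → replaces 12 → [3, 4, 5]
1 → replaces 3 → [1, 4, 5]
10 → extends → [1, 4, 5, 10]
6 → replaces 10 → [1, 4, 5, 6]
7 → extends → [1, 4, 5, 6, 7]
9 → extends → [1, 4, 5, 6, 7, 9]
2 → replaces 4 → [1, 2, 5, 6, 7, 9]
8 → replaces 9 → [1, 2, 5, 6, 7, 8]
Six tails, so the longest strictly increasing subsequence has length 6 (e.g. 3, 4, 5, 6, 7, 9).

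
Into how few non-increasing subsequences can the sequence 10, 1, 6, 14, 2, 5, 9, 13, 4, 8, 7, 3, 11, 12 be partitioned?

6

Place each on the leftmost legal pile:
10 → new pile 1 (tops now [10])
1 → pile 1 (tops now [1])
6 → new pile 2 (tops now [1, 6])
14 → new pile 3 (tops now [1, 6, 14])
2 → pile 2 (tops now [1, 2, 14])
5 → pile 3 (tops now [1, 2, 5])
9 → new pile 4 (tops now [1, 2, 5, 9])
13 → new pile 5 (tops now [1, 2, 5, 9, 13])
4 → pile 3 (tops now [1, 2, 4, 9, 13])
8 → pile 4 (tops now [1, 2, 4, 8, 13])
7 → pile 4 (tops now [1, 2, 4, 7, 13])
3 → pile 3 (tops now [1, 2, 3, 7, 13])
11 → pile 5 (tops now [1, 2, 3, 7, 11])
12 → new pile 6 (tops now [1, 2, 3, 7, 11, 12])
Six piles.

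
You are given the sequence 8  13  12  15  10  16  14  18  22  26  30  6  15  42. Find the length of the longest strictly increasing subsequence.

9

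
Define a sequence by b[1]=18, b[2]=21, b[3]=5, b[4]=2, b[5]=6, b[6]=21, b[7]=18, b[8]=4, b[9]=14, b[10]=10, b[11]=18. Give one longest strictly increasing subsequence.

5, 6, 14, 18

Patience tails give the LIS length; then backtrack through the dp parents:
18 → extends → [18]
21 → extends → [18, 21]
5 → replaces 18 → [5, 21]
2 → replaces 5 → [2, 21]
6 → replaces 21 → [2, 6]
21 → extends → [2, 6, 21]
18 → replaces 21 → [2, 6, 18]
4 → replaces 6 → [2, 4, 18]
14 → replaces 18 → [2, 4, 14]
10 → replaces 14 → [2, 4, 10]
18 → extends → [2, 4, 10, 18]
Length 4; one witness is 5, 6, 14, 18.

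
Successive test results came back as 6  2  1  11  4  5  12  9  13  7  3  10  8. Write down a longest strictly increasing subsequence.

2, 4, 5, 12, 13

Patience tails give the LIS length; then backtrack through the dp parents:
6 → extends → [6]
2 → replaces 6 → [2]
1 → replaces 2 → [1]
11 → extends → [1, 11]
4 → replaces 11 → [1, 4]
5 → extends → [1, 4, 5]
12 → extends → [1, 4, 5, 12]
9 → replaces 12 → [1, 4, 5, 9]
13 → extends → [1, 4, 5, 9, 13]
7 → replaces 9 → [1, 4, 5, 7, 13]
3 → replaces 4 → [1, 3, 5, 7, 13]
10 → replaces 13 → [1, 3, 5, 7, 10]
8 → replaces 10 → [1, 3, 5, 7, 8]
Length 5; one witness is 2, 4, 5, 12, 13.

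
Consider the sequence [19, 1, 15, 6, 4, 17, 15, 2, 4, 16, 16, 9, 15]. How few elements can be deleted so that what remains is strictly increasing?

Fewest deletions = n − (longest strictly increasing subsequence).
Patience tails:
19 → extends → [19]
1 → replaces 19 → [1]
15 → extends → [1, 15]
6 → replaces 15 → [1, 6]
4 → replaces 6 → [1, 4]
17 → extends → [1, 4, 17]
15 → replaces 17 → [1, 4, 15]
2 → replaces 4 → [1, 2, 15]
4 → replaces 15 → [1, 2, 4]
16 → extends → [1, 2, 4, 16]
16 → already a tail → [1, 2, 4, 16]
9 → replaces 16 → [1, 2, 4, 9]
15 → extends → [1, 2, 4, 9, 15]
Longest strictly increasing subsequence has length 5, so deletions = 13 − 5 = 8.

8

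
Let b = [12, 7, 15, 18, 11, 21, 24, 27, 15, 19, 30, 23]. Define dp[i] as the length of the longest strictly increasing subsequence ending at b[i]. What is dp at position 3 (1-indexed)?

dp[i] = 1 + max{dp[j] : j<i, b[j]<b[i]} (or 1 if no such j):
i:      1  2  3  4  5  6  7  8  9 10 11 12
b[i]:  12  7 15 18 11 21 24 27 15 19 30 23
dp:     1  1  2  3  2  4  5  6  3  4  7  5
At index 3 the value is 2.

2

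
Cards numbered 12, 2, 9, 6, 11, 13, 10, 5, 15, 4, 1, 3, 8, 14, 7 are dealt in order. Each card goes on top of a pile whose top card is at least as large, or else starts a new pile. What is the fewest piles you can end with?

Place each on the leftmost legal pile:
12 → new pile 1 (tops now [12])
2 → pile 1 (tops now [2])
9 → new pile 2 (tops now [2, 9])
6 → pile 2 (tops now [2, 6])
11 → new pile 3 (tops now [2, 6, 11])
13 → new pile 4 (tops now [2, 6, 11, 13])
10 → pile 3 (tops now [2, 6, 10, 13])
5 → pile 2 (tops now [2, 5, 10, 13])
15 → new pile 5 (tops now [2, 5, 10, 13, 15])
4 → pile 2 (tops now [2, 4, 10, 13, 15])
1 → pile 1 (tops now [1, 4, 10, 13, 15])
3 → pile 2 (tops now [1, 3, 10, 13, 15])
8 → pile 3 (tops now [1, 3, 8, 13, 15])
14 → pile 5 (tops now [1, 3, 8, 13, 14])
7 → pile 3 (tops now [1, 3, 7, 13, 14])
Five piles.

5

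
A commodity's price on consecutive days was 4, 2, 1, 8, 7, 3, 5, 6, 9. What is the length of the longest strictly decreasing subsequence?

Let dp[i] be the longest strictly decreasing subsequence ending at i:
i:     1 2 3 4 5 6 7 8 9
a[i]:  4 2 1 8 7 3 5 6 9
dp:    1 2 3 1 2 3 3 3 1
Maximum is 3.

3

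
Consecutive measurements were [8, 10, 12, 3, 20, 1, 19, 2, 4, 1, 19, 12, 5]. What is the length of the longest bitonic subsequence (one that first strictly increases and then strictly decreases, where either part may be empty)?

7

inc[i] = longest strictly increasing subsequence ending at i; dec[i] = longest strictly decreasing subsequence starting at i:
i:      1  2  3  4  5  6  7  8  9 10 11 12 13
a[i]:   8 10 12  3 20  1 19  2  4  1 19 12  5
inc:    1  2  3  1  4  1  4  2  3  1  4  4  4
dec:    4  4  4  3  4  1  3  2  2  1  3  2  1
Best peak at i=5 (value 20): inc=4, dec=4, length 4+4−1 = 7.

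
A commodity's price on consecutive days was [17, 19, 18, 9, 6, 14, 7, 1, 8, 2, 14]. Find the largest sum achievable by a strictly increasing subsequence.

36

Let S[i] be the best sum of a strictly increasing subsequence ending at i:
i:      1  2  3  4  5  6  7  8  9 10 11
a[i]:  17 19 18  9  6 14  7  1  8  2 14
S:     17 36 35  9  6 23 13  1 21  3 35
Maximum is 36 (e.g. 17 + 19).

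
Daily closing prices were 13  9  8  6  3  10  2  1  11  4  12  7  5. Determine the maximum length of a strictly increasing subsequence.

Track the smallest tail for each achievable length (strict):
13 → extends → [13]
9 → replaces 13 → [9]
8 → replaces 9 → [8]
6 → replaces 8 → [6]
3 → replaces 6 → [3]
10 → extends → [3, 10]
2 → replaces 3 → [2, 10]
1 → replaces 2 → [1, 10]
11 → extends → [1, 10, 11]
4 → replaces 10 → [1, 4, 11]
12 → extends → [1, 4, 11, 12]
7 → replaces 11 → [1, 4, 7, 12]
5 → replaces 7 → [1, 4, 5, 12]
Four tails, so the longest strictly increasing subsequence has length 4 (e.g. 9, 10, 11, 12).

4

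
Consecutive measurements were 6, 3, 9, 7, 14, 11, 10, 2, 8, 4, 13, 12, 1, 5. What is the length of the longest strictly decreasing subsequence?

6

Let dp[i] be the longest strictly decreasing subsequence ending at i:
i:      1  2  3  4  5  6  7  8  9 10 11 12 13 14
a[i]:   6  3  9  7 14 11 10  2  8  4 13 12  1  5
dp:     1  2  1  2  1  2  3  4  4  5  2  3  6  5
Maximum is 6.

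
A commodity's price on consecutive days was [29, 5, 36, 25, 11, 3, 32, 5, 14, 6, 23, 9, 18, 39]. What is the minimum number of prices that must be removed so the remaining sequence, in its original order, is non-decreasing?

8

Fewest deletions = n − (longest non-decreasing subsequence).
Patience tails:
29 → extends → [29]
5 → replaces 29 → [5]
36 → extends → [5, 36]
25 → replaces 36 → [5, 25]
11 → replaces 25 → [5, 11]
3 → replaces 5 → [3, 11]
32 → extends → [3, 11, 32]
5 → replaces 11 → [3, 5, 32]
14 → replaces 32 → [3, 5, 14]
6 → replaces 14 → [3, 5, 6]
23 → extends → [3, 5, 6, 23]
9 → replaces 23 → [3, 5, 6, 9]
18 → extends → [3, 5, 6, 9, 18]
39 → extends → [3, 5, 6, 9, 18, 39]
Longest non-decreasing subsequence has length 6, so deletions = 14 − 6 = 8.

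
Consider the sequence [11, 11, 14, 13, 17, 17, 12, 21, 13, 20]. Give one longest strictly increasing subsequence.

Patience tails give the LIS length; then backtrack through the dp parents:
11 → extends → [11]
11 → already a tail → [11]
14 → extends → [11, 14]
13 → replaces 14 → [11, 13]
17 → extends → [11, 13, 17]
17 → already a tail → [11, 13, 17]
12 → replaces 13 → [11, 12, 17]
21 → extends → [11, 12, 17, 21]
13 → replaces 17 → [11, 12, 13, 21]
20 → replaces 21 → [11, 12, 13, 20]
Length 4; one witness is 11, 14, 17, 21.

11, 14, 17, 21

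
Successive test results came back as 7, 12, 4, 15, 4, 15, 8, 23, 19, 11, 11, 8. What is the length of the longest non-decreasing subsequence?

5

Track the smallest tail for each achievable length (allowing ties):
7 → extends → [7]
12 → extends → [7, 12]
4 → replaces 7 → [4, 12]
15 → extends → [4, 12, 15]
4 → replaces 12 → [4, 4, 15]
15 → extends → [4, 4, 15, 15]
8 → replaces 15 → [4, 4, 8, 15]
23 → extends → [4, 4, 8, 15, 23]
19 → replaces 23 → [4, 4, 8, 15, 19]
11 → replaces 15 → [4, 4, 8, 11, 19]
11 → replaces 19 → [4, 4, 8, 11, 11]
8 → replaces 11 → [4, 4, 8, 8, 11]
Five tails, so the longest non-decreasing subsequence has length 5 (e.g. 7, 12, 15, 15, 23).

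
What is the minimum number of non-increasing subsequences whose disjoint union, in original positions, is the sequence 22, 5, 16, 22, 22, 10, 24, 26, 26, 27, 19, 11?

6

The minimum number of non-increasing subsequences covering a sequence equals the length of its longest strictly increasing subsequence.
LIS length is 6 (e.g. 5, 16, 22, 24, 26, 27), so 6 piles are needed.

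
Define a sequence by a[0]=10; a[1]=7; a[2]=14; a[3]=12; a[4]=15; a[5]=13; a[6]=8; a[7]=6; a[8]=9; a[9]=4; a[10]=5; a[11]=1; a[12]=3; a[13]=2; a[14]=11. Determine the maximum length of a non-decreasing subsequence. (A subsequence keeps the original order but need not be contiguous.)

4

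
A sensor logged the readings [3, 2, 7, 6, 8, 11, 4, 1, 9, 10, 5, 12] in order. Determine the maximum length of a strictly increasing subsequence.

Track the smallest tail for each achievable length (strict):
3 → extends → [3]
2 → replaces 3 → [2]
7 → extends → [2, 7]
6 → replaces 7 → [2, 6]
8 → extends → [2, 6, 8]
11 → extends → [2, 6, 8, 11]
4 → replaces 6 → [2, 4, 8, 11]
1 → replaces 2 → [1, 4, 8, 11]
9 → replaces 11 → [1, 4, 8, 9]
10 → extends → [1, 4, 8, 9, 10]
5 → replaces 8 → [1, 4, 5, 9, 10]
12 → extends → [1, 4, 5, 9, 10, 12]
Six tails, so the longest strictly increasing subsequence has length 6 (e.g. 3, 7, 8, 9, 10, 12).

6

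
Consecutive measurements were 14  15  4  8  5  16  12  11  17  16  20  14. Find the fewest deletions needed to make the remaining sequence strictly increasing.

7

Fewest deletions = n − (longest strictly increasing subsequence).
Patience tails:
14 → extends → [14]
15 → extends → [14, 15]
4 → replaces 14 → [4, 15]
8 → replaces 15 → [4, 8]
5 → replaces 8 → [4, 5]
16 → extends → [4, 5, 16]
12 → replaces 16 → [4, 5, 12]
11 → replaces 12 → [4, 5, 11]
17 → extends → [4, 5, 11, 17]
16 → replaces 17 → [4, 5, 11, 16]
20 → extends → [4, 5, 11, 16, 20]
14 → replaces 16 → [4, 5, 11, 14, 20]
Longest strictly increasing subsequence has length 5, so deletions = 12 − 5 = 7.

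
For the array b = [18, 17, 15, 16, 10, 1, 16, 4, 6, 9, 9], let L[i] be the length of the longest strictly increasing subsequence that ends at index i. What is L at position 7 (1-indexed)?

dp[i] = 1 + max{dp[j] : j<i, b[j]<b[i]} (or 1 if no such j):
i:      1  2  3  4  5  6  7  8  9 10 11
b[i]:  18 17 15 16 10  1 16  4  6  9  9
dp:     1  1  1  2  1  1  2  2  3  4  4
At index 7 the value is 2.

2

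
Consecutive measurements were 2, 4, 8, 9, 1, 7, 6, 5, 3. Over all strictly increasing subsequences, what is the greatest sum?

Let S[i] be the best sum of a strictly increasing subsequence ending at i:
i:      1  2  3  4  5  6  7  8  9
a[i]:   2  4  8  9  1  7  6  5  3
S:      2  6 14 23  1 13 12 11  5
Maximum is 23 (e.g. 2 + 4 + 8 + 9).

23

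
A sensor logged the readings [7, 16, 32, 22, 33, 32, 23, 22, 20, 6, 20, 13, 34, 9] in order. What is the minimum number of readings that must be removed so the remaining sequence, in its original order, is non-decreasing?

Fewest deletions = n − (longest non-decreasing subsequence).
i:      1  2  3  4  5  6  7  8  9 10 11 12 13 14
a[i]:   7 16 32 22 33 32 23 22 20  6 20 13 34  9
dp:     1  2  3  3  4  4  4  4  3  1  4  2  5  2
max dp = 5, so deletions = 14 − 5 = 9.

9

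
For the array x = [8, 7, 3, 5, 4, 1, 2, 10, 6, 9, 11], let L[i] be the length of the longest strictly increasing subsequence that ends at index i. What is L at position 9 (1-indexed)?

dp[i] = 1 + max{dp[j] : j<i, x[j]<x[i]} (or 1 if no such j):
i:      1  2  3  4  5  6  7  8  9 10 11
x[i]:   8  7  3  5  4  1  2 10  6  9 11
dp:     1  1  1  2  2  1  2  3  3  4  5
At index 9 the value is 3.

3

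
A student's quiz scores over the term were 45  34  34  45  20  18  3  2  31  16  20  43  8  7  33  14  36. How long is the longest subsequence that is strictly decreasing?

Let dp[i] be the longest strictly decreasing subsequence ending at i:
i:      1  2  3  4  5  6  7  8  9 10 11 12 13 14 15 16 17
a[i]:  45 34 34 45 20 18  3  2 31 16 20 43  8  7 33 14 36
dp:     1  2  2  1  3  4  5  6  3  5  4  2  6  7  3  6  3
Maximum is 7.

7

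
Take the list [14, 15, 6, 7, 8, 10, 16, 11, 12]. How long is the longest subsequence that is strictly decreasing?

2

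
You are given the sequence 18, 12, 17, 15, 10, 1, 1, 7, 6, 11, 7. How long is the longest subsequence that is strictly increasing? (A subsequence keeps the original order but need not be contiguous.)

3

Let dp[i] be the length of the longest such subsequence ending at index i:
i:      1  2  3  4  5  6  7  8  9 10 11
a[i]:  18 12 17 15 10  1  1  7  6 11  7
dp:     1  1  2  2  1  1  1  2  2  3  3
Maximum dp value is 3.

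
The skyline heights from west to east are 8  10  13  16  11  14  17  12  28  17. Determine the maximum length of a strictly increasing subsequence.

Track the smallest tail for each achievable length (strict):
8 → extends → [8]
10 → extends → [8, 10]
13 → extends → [8, 10, 13]
16 → extends → [8, 10, 13, 16]
11 → replaces 13 → [8, 10, 11, 16]
14 → replaces 16 → [8, 10, 11, 14]
17 → extends → [8, 10, 11, 14, 17]
12 → replaces 14 → [8, 10, 11, 12, 17]
28 → extends → [8, 10, 11, 12, 17, 28]
17 → already a tail → [8, 10, 11, 12, 17, 28]
Six tails, so the longest strictly increasing subsequence has length 6 (e.g. 8, 10, 13, 16, 17, 28).

6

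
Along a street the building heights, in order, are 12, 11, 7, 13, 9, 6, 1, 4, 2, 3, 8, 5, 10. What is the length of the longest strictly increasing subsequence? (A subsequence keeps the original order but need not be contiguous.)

Let dp[i] be the length of the longest such subsequence ending at index i:
i:      1  2  3  4  5  6  7  8  9 10 11 12 13
a[i]:  12 11  7 13  9  6  1  4  2  3  8  5 10
dp:     1  1  1  2  2  1  1  2  2  3  4  4  5
Maximum dp value is 5.

5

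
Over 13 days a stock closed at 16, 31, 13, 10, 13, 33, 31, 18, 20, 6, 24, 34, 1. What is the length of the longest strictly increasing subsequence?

Let dp[i] be the length of the longest such subsequence ending at index i:
i:      1  2  3  4  5  6  7  8  9 10 11 12 13
a[i]:  16 31 13 10 13 33 31 18 20  6 24 34  1
dp:     1  2  1  1  2  3  3  3  4  1  5  6  1
Maximum dp value is 6.

6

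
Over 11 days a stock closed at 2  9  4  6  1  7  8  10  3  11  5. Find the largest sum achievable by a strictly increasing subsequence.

48

Let S[i] be the best sum of a strictly increasing subsequence ending at i:
i:      1  2  3  4  5  6  7  8  9 10 11
a[i]:   2  9  4  6  1  7  8 10  3 11  5
S:      2 11  6 12  1 19 27 37  5 48 11
Maximum is 48 (e.g. 2 + 4 + 6 + 7 + 8 + 10 + 11).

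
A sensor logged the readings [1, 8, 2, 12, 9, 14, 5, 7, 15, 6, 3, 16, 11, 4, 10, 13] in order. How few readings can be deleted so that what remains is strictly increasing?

10

Fewest deletions = n − (longest strictly increasing subsequence).
Patience tails:
1 → extends → [1]
8 → extends → [1, 8]
2 → replaces 8 → [1, 2]
12 → extends → [1, 2, 12]
9 → replaces 12 → [1, 2, 9]
14 → extends → [1, 2, 9, 14]
5 → replaces 9 → [1, 2, 5, 14]
7 → replaces 14 → [1, 2, 5, 7]
15 → extends → [1, 2, 5, 7, 15]
6 → replaces 7 → [1, 2, 5, 6, 15]
3 → replaces 5 → [1, 2, 3, 6, 15]
16 → extends → [1, 2, 3, 6, 15, 16]
11 → replaces 15 → [1, 2, 3, 6, 11, 16]
4 → replaces 6 → [1, 2, 3, 4, 11, 16]
10 → replaces 11 → [1, 2, 3, 4, 10, 16]
13 → replaces 16 → [1, 2, 3, 4, 10, 13]
Longest strictly increasing subsequence has length 6, so deletions = 16 − 6 = 10.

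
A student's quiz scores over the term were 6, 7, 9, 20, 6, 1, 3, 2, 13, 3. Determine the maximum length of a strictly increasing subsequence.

Track the smallest tail for each achievable length (strict):
6 → extends → [6]
7 → extends → [6, 7]
9 → extends → [6, 7, 9]
20 → extends → [6, 7, 9, 20]
6 → already a tail → [6, 7, 9, 20]
1 → replaces 6 → [1, 7, 9, 20]
3 → replaces 7 → [1, 3, 9, 20]
2 → replaces 3 → [1, 2, 9, 20]
13 → replaces 20 → [1, 2, 9, 13]
3 → replaces 9 → [1, 2, 3, 13]
Four tails, so the longest strictly increasing subsequence has length 4 (e.g. 6, 7, 9, 20).

4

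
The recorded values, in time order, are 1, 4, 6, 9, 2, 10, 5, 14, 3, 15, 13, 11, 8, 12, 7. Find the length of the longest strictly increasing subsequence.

7

Track the smallest tail for each achievable length (strict):
1 → extends → [1]
4 → extends → [1, 4]
6 → extends → [1, 4, 6]
9 → extends → [1, 4, 6, 9]
2 → replaces 4 → [1, 2, 6, 9]
10 → extends → [1, 2, 6, 9, 10]
5 → replaces 6 → [1, 2, 5, 9, 10]
14 → extends → [1, 2, 5, 9, 10, 14]
3 → replaces 5 → [1, 2, 3, 9, 10, 14]
15 → extends → [1, 2, 3, 9, 10, 14, 15]
13 → replaces 14 → [1, 2, 3, 9, 10, 13, 15]
11 → replaces 13 → [1, 2, 3, 9, 10, 11, 15]
8 → replaces 9 → [1, 2, 3, 8, 10, 11, 15]
12 → replaces 15 → [1, 2, 3, 8, 10, 11, 12]
7 → replaces 8 → [1, 2, 3, 7, 10, 11, 12]
Seven tails, so the longest strictly increasing subsequence has length 7 (e.g. 1, 4, 6, 9, 10, 14, 15).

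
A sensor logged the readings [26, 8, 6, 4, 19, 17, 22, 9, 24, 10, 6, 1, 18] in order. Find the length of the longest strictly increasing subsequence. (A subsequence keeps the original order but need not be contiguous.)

4

Track the smallest tail for each achievable length (strict):
26 → extends → [26]
8 → replaces 26 → [8]
6 → replaces 8 → [6]
4 → replaces 6 → [4]
19 → extends → [4, 19]
17 → replaces 19 → [4, 17]
22 → extends → [4, 17, 22]
9 → replaces 17 → [4, 9, 22]
24 → extends → [4, 9, 22, 24]
10 → replaces 22 → [4, 9, 10, 24]
6 → replaces 9 → [4, 6, 10, 24]
1 → replaces 4 → [1, 6, 10, 24]
18 → replaces 24 → [1, 6, 10, 18]
Four tails, so the longest strictly increasing subsequence has length 4 (e.g. 8, 19, 22, 24).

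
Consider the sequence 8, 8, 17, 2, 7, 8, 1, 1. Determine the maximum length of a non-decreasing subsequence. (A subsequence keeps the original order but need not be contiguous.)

3

Let dp[i] be the length of the longest such subsequence ending at index i:
i:      1  2  3  4  5  6  7  8
a[i]:   8  8 17  2  7  8  1  1
dp:     1  2  3  1  2  3  1  2
Maximum dp value is 3.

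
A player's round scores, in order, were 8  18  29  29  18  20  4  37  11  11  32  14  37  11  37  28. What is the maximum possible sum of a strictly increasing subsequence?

Let S[i] be the best sum of a strictly increasing subsequence ending at i:
i:       1   2   3   4   5   6   7   8   9  10  11  12  13  14  15  16
a[i]:    8  18  29  29  18  20   4  37  11  11  32  14  37  11  37  28
S:       8  26  55  55  26  46   4  92  19  19  87  33 124  19 124  74
Maximum is 124 (e.g. 8 + 18 + 29 + 32 + 37).

124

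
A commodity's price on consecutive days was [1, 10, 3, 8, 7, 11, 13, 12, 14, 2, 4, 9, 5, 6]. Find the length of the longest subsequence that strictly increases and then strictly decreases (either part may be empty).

8

inc[i] = longest strictly increasing subsequence ending at i; dec[i] = longest strictly decreasing subsequence starting at i:
i:      1  2  3  4  5  6  7  8  9 10 11 12 13 14
a[i]:   1 10  3  8  7 11 13 12 14  2  4  9  5  6
inc:    1  2  2  3  3  4  5  5  6  2  3  4  4  5
dec:    1  4  2  3  2  3  4  3  3  1  1  2  1  1
Best peak at i=7 (value 13): inc=5, dec=4, length 5+4−1 = 8.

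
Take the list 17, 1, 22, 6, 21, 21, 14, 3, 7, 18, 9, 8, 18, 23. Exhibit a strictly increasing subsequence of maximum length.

1, 6, 7, 9, 18, 23

Patience tails give the LIS length; then backtrack through the dp parents:
17 → extends → [17]
1 → replaces 17 → [1]
22 → extends → [1, 22]
6 → replaces 22 → [1, 6]
21 → extends → [1, 6, 21]
21 → already a tail → [1, 6, 21]
14 → replaces 21 → [1, 6, 14]
3 → replaces 6 → [1, 3, 14]
7 → replaces 14 → [1, 3, 7]
18 → extends → [1, 3, 7, 18]
9 → replaces 18 → [1, 3, 7, 9]
8 → replaces 9 → [1, 3, 7, 8]
18 → extends → [1, 3, 7, 8, 18]
23 → extends → [1, 3, 7, 8, 18, 23]
Length 6; one witness is 1, 6, 7, 9, 18, 23.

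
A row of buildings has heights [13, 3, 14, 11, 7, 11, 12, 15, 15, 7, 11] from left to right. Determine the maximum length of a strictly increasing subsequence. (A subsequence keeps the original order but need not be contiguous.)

Track the smallest tail for each achievable length (strict):
13 → extends → [13]
3 → replaces 13 → [3]
14 → extends → [3, 14]
11 → replaces 14 → [3, 11]
7 → replaces 11 → [3, 7]
11 → extends → [3, 7, 11]
12 → extends → [3, 7, 11, 12]
15 → extends → [3, 7, 11, 12, 15]
15 → already a tail → [3, 7, 11, 12, 15]
7 → already a tail → [3, 7, 11, 12, 15]
11 → already a tail → [3, 7, 11, 12, 15]
Five tails, so the longest strictly increasing subsequence has length 5 (e.g. 3, 7, 11, 12, 15).

5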